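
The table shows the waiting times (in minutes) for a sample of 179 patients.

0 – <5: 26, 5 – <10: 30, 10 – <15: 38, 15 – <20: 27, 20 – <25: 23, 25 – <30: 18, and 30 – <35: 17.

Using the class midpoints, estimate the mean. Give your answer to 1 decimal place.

15.7

Midpoints: 2.5, 7.5, 12.5, 17.5, 22.5, 27.5, 32.5
Σfm = 26×2.5 + 30×7.5 + 38×12.5 + 27×17.5 + 23×22.5 + 18×27.5 + 17×32.5 = 2802.5
n = Σf = 179
Mean = 2802.5 / 179 = 15.6564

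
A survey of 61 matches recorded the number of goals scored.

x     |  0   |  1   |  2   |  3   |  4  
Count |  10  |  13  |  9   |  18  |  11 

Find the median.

Cumulative frequencies: 10, 23, 32, 50, 61
n = 61, so the median is the value in position (n+1)/2 = 31.
Position 31 falls at value 2.

2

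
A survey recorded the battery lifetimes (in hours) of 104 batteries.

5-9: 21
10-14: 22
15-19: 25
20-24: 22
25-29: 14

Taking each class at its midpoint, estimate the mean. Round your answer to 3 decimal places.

Midpoints: 7, 12, 17, 22, 27
Σfm = 21×7 + 22×12 + 25×17 + 22×22 + 14×27 = 1698
n = Σf = 104
Mean = 1698 / 104 = 16.3269

16.327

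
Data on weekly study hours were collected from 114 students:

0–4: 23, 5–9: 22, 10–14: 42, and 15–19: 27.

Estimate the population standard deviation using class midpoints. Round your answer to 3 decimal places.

Midpoints: 2, 7, 12, 17
n = 114, Σfm = 1163, mean = 10.2018
Σfm² = 15021
Σf(m − x̄)² = Σfm² − (Σfm)²/n = 15021 − 1163²/114 = 3156.3596
Population variance = 3156.3596 / 114 = 27.6874
Standard deviation = √27.6874 = 5.2619

5.262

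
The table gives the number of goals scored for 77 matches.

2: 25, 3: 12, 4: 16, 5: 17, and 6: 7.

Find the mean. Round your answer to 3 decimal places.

Values: 2, 3, 4, 5, 6
Σfx = 25×2 + 12×3 + 16×4 + 17×5 + 7×6 = 277
n = Σf = 77
Mean = 277 / 77 = 3.5974

3.597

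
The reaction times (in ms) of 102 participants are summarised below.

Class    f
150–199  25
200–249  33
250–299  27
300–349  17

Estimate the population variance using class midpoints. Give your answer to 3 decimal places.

Midpoints: 174.5, 224.5, 274.5, 324.5
n = 102, Σfm = 24699, mean = 242.1471
Σfm² = 6249025.5
Σf(m − x̄)² = Σfm² − (Σfm)²/n = 6249025.5 − 24699²/102 = 268235.2941
Population variance = 268235.2941 / 102 = 2629.7578

2629.758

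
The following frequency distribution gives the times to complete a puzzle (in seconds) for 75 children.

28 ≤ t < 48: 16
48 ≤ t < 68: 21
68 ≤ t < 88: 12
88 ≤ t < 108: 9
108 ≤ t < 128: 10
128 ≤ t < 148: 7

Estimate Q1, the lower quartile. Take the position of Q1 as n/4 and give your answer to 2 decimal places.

Cumulative frequencies: 16, 37, 49, 58, 68, 75
n = 75; position = n/4 = 18.75.
This falls in the class 48 ≤ t < 68: L = 48, F = 16, f = 21, h = 20.
Lower quartile ≈ 48 + ((18.75 − 16) / 21) × 20 = 50.6190

50.62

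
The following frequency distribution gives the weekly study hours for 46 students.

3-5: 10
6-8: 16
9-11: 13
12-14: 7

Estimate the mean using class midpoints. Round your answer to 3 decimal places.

8.109

Midpoints: 4, 7, 10, 13
Σfm = 10×4 + 16×7 + 13×10 + 7×13 = 373
n = Σf = 46
Mean = 373 / 46 = 8.1087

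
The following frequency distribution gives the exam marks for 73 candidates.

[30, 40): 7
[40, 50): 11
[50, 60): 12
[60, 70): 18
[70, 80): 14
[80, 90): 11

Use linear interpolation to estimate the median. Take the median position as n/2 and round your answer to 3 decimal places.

Cumulative frequencies: 7, 18, 30, 48, 62, 73
n = 73; position = n/2 = 36.5.
This falls in the class [60, 70): L = 60, F = 30, f = 18, h = 10.
Median ≈ 60 + ((36.5 − 30) / 18) × 10 = 63.6111

63.611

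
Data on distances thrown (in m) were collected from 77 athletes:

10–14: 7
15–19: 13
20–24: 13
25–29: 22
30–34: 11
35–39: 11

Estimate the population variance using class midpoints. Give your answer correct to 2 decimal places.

Midpoints: 12, 17, 22, 27, 32, 37
n = 77, Σfm = 1944, mean = 25.2468
Σfm² = 53418
Σf(m − x̄)² = Σfm² − (Σfm)²/n = 53418 − 1944²/77 = 4338.3117
Population variance = 4338.3117 / 77 = 56.3417

56.34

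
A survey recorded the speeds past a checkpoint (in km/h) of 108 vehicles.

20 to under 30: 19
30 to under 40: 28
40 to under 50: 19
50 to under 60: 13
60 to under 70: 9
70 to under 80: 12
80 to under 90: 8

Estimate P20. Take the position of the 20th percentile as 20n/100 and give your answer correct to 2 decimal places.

Cumulative frequencies: 19, 47, 66, 79, 88, 100, 108
n = 108; position = 20n/100 = 21.6.
This falls in the class 30 to under 40: L = 30, F = 19, f = 28, h = 10.
20th percentile ≈ 30 + ((21.6 − 19) / 28) × 10 = 30.9286

30.93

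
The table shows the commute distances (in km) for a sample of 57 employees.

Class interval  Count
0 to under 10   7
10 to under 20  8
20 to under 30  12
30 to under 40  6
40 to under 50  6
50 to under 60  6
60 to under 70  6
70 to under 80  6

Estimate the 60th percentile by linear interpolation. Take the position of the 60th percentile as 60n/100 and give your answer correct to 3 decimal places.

42.000

Cumulative frequencies: 7, 15, 27, 33, 39, 45, 51, 57
n = 57; position = 60n/100 = 34.2.
This falls in the class 40 to under 50: L = 40, F = 33, f = 6, h = 10.
60th percentile ≈ 40 + ((34.2 − 33) / 6) × 10 = 42.0000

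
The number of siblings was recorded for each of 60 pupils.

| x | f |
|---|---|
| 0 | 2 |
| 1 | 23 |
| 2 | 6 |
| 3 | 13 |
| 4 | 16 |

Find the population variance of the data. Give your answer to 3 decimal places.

Values: 0, 1, 2, 3, 4
n = 60, Σfx = 138, mean = 2.3000
Σfx² = 420
Σf(x − x̄)² = Σfx² − (Σfx)²/n = 420 − 138²/60 = 102.6000
Population variance = 102.6000 / 60 = 1.7100

1.710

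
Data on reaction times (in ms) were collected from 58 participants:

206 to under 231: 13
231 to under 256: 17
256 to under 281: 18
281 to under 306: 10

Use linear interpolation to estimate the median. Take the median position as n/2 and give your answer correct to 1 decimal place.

Cumulative frequencies: 13, 30, 48, 58
n = 58; position = n/2 = 29.
This falls in the class 231 to under 256: L = 231, F = 13, f = 17, h = 25.
Median ≈ 231 + ((29 − 13) / 17) × 25 = 254.5294

254.5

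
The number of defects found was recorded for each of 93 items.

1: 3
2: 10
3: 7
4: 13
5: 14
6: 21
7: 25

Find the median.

Cumulative frequencies: 3, 13, 20, 33, 47, 68, 93
n = 93, so the median is the value in position (n+1)/2 = 47.
Position 47 falls at value 5.

5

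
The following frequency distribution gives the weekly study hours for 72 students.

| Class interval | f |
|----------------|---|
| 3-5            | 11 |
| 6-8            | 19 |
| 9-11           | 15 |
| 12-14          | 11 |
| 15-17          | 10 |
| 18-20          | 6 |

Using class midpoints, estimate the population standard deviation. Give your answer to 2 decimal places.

Midpoints: 4, 7, 10, 13, 16, 19
n = 72, Σfm = 744, mean = 10.3333
Σfm² = 9192
Σf(m − x̄)² = Σfm² − (Σfm)²/n = 9192 − 744²/72 = 1504.0000
Population variance = 1504.0000 / 72 = 20.8889
Standard deviation = √20.8889 = 4.5704

4.57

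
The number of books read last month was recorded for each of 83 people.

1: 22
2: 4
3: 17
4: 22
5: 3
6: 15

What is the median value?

Cumulative frequencies: 22, 26, 43, 65, 68, 83
n = 83, so the median is the value in position (n+1)/2 = 42.
Position 42 falls at value 3.

3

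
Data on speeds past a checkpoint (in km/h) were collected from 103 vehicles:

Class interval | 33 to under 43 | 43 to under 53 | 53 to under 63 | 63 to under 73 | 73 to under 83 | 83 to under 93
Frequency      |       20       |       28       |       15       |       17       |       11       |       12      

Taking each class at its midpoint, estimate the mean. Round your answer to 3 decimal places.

58.680

Midpoints: 38, 48, 58, 68, 78, 88
Σfm = 20×38 + 28×48 + 15×58 + 17×68 + 11×78 + 12×88 = 6044
n = Σf = 103
Mean = 6044 / 103 = 58.6796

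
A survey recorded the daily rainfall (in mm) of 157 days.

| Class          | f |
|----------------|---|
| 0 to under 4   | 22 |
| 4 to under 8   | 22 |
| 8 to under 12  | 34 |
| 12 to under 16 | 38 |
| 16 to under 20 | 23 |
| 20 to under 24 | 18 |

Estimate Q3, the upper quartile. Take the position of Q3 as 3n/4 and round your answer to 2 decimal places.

16.30

Cumulative frequencies: 22, 44, 78, 116, 139, 157
n = 157; position = 3n/4 = 117.75.
This falls in the class 16 to under 20: L = 16, F = 116, f = 23, h = 4.
Upper quartile ≈ 16 + ((117.75 − 116) / 23) × 4 = 16.3043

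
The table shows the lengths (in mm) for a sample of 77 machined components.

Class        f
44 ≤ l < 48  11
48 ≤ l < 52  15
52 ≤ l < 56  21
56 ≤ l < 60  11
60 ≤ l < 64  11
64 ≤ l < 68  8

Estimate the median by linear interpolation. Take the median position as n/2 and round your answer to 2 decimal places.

54.38

Cumulative frequencies: 11, 26, 47, 58, 69, 77
n = 77; position = n/2 = 38.5.
This falls in the class 52 ≤ l < 56: L = 52, F = 26, f = 21, h = 4.
Median ≈ 52 + ((38.5 − 26) / 21) × 4 = 54.3810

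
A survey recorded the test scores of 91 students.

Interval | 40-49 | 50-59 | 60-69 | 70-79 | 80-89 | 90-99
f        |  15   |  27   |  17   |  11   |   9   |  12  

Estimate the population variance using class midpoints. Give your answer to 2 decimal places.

Midpoints: 44.5, 54.5, 64.5, 74.5, 84.5, 94.5
n = 91, Σfm = 5949.5, mean = 65.3791
Σfm² = 413102.75
Σf(m − x̄)² = Σfm² − (Σfm)²/n = 413102.75 − 5949.5²/91 = 24129.6703
Population variance = 24129.6703 / 91 = 265.1612

265.16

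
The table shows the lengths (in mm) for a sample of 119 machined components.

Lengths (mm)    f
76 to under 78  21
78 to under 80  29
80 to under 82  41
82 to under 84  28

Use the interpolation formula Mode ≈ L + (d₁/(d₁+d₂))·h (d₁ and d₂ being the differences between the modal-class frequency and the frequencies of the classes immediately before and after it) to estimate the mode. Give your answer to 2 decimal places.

80.96

Modal class: 80 to under 82 (highest frequency 41).
d₁ = 41 − 29 = 12, d₂ = 41 − 28 = 13
Mode ≈ 80 + (12/(12+13)) × 2 = 80 + 0.9600 = 80.9600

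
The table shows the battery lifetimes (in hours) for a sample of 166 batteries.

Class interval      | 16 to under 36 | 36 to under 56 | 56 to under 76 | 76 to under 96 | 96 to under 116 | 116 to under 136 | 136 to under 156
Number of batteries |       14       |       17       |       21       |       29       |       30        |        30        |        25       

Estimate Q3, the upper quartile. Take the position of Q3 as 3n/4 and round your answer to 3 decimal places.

125.000

Cumulative frequencies: 14, 31, 52, 81, 111, 141, 166
n = 166; position = 3n/4 = 124.5.
This falls in the class 116 to under 136: L = 116, F = 111, f = 30, h = 20.
Upper quartile ≈ 116 + ((124.5 − 111) / 30) × 20 = 125.0000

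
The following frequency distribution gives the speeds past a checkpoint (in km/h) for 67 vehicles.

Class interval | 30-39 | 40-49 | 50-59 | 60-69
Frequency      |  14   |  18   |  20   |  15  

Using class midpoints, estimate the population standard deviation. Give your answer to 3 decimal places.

10.556

Midpoints: 34.5, 44.5, 54.5, 64.5
n = 67, Σfm = 3341.5, mean = 49.8731
Σfm² = 174116.75
Σf(m − x̄)² = Σfm² − (Σfm)²/n = 174116.75 − 3341.5²/67 = 7465.6716
Population variance = 7465.6716 / 67 = 111.4279
Standard deviation = √111.4279 = 10.5559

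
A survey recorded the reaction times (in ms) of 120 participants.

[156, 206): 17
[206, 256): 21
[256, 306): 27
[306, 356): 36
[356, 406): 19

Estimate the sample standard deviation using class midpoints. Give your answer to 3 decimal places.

Midpoints: 181, 231, 281, 331, 381
n = 120, Σfm = 34670, mean = 288.9167
Σfm² = 10511720
Σf(m − x̄)² = Σfm² − (Σfm)²/n = 10511720 − 34670²/120 = 494979.1667
Sample variance = 494979.1667 / 119 = 4159.4888
Standard deviation = √4159.4888 = 64.4941

64.494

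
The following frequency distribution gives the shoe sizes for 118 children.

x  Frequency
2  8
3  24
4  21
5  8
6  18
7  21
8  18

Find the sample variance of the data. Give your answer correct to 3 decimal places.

Values: 2, 3, 4, 5, 6, 7, 8
n = 118, Σfx = 611, mean = 5.1780
Σfx² = 3613
Σf(x − x̄)² = Σfx² − (Σfx)²/n = 3613 − 611²/118 = 449.2627
Sample variance = 449.2627 / 117 = 3.8399

3.840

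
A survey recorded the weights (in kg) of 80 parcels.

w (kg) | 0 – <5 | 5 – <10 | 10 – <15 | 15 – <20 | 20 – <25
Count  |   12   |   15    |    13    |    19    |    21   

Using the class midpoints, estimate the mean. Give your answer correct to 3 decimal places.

Midpoints: 2.5, 7.5, 12.5, 17.5, 22.5
Σfm = 12×2.5 + 15×7.5 + 13×12.5 + 19×17.5 + 21×22.5 = 1110
n = Σf = 80
Mean = 1110 / 80 = 13.8750

13.875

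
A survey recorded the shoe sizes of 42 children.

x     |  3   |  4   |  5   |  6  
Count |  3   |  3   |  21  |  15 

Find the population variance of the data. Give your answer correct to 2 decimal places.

0.69

Values: 3, 4, 5, 6
n = 42, Σfx = 216, mean = 5.1429
Σfx² = 1140
Σf(x − x̄)² = Σfx² − (Σfx)²/n = 1140 − 216²/42 = 29.1429
Population variance = 29.1429 / 42 = 0.6939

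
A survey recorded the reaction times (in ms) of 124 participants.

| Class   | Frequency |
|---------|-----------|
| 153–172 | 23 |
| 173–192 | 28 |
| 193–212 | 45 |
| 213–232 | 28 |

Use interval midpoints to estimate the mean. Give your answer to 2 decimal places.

Midpoints: 162.5, 182.5, 202.5, 222.5
Σfm = 23×162.5 + 28×182.5 + 45×202.5 + 28×222.5 = 24190
n = Σf = 124
Mean = 24190 / 124 = 195.0806

195.08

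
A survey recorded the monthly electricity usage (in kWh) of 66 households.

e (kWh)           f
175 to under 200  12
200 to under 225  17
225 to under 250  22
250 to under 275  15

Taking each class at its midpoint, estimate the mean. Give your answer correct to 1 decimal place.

227.7

Midpoints: 187.5, 212.5, 237.5, 262.5
Σfm = 12×187.5 + 17×212.5 + 22×237.5 + 15×262.5 = 15025
n = Σf = 66
Mean = 15025 / 66 = 227.6515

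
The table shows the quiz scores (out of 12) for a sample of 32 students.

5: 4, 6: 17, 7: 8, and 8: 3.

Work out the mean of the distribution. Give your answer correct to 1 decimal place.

6.3

Values: 5, 6, 7, 8
Σfx = 4×5 + 17×6 + 8×7 + 3×8 = 202
n = Σf = 32
Mean = 202 / 32 = 6.3125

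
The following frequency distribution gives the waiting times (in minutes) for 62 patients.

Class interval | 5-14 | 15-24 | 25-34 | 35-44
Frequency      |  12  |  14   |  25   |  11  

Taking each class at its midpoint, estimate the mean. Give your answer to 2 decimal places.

Midpoints: 9.5, 19.5, 29.5, 39.5
Σfm = 12×9.5 + 14×19.5 + 25×29.5 + 11×39.5 = 1559
n = Σf = 62
Mean = 1559 / 62 = 25.1452

25.15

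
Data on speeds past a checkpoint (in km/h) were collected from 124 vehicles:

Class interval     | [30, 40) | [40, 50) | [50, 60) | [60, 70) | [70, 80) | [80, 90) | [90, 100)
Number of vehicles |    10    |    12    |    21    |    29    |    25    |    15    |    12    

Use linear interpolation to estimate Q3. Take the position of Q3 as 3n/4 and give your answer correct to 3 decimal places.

78.400

Cumulative frequencies: 10, 22, 43, 72, 97, 112, 124
n = 124; position = 3n/4 = 93.
This falls in the class [70, 80): L = 70, F = 72, f = 25, h = 10.
Upper quartile ≈ 70 + ((93 − 72) / 25) × 10 = 78.4000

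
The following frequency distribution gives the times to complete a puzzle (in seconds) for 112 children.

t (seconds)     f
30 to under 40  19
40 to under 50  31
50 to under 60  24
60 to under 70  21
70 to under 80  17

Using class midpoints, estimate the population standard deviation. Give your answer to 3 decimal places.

Midpoints: 35, 45, 55, 65, 75
n = 112, Σfm = 6020, mean = 53.7500
Σfm² = 343000
Σf(m − x̄)² = Σfm² − (Σfm)²/n = 343000 − 6020²/112 = 19425.0000
Population variance = 19425.0000 / 112 = 173.4375
Standard deviation = √173.4375 = 13.1696

13.170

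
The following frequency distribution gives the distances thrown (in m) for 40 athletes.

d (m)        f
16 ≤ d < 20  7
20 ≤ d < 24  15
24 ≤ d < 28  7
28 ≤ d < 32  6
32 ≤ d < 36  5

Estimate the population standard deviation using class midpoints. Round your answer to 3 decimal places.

5.090

Midpoints: 18, 22, 26, 30, 34
n = 40, Σfm = 988, mean = 24.7000
Σfm² = 25440
Σf(m − x̄)² = Σfm² − (Σfm)²/n = 25440 − 988²/40 = 1036.4000
Population variance = 1036.4000 / 40 = 25.9100
Standard deviation = √25.9100 = 5.0902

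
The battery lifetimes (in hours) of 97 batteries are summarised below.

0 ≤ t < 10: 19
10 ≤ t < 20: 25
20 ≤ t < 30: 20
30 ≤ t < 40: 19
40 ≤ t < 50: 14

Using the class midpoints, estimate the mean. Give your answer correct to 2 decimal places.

23.35

Midpoints: 5, 15, 25, 35, 45
Σfm = 19×5 + 25×15 + 20×25 + 19×35 + 14×45 = 2265
n = Σf = 97
Mean = 2265 / 97 = 23.3505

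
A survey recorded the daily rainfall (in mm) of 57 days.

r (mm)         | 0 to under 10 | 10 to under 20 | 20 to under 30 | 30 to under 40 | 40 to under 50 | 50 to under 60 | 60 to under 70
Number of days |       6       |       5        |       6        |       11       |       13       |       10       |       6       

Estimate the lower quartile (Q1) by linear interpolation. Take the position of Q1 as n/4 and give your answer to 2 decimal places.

Cumulative frequencies: 6, 11, 17, 28, 41, 51, 57
n = 57; position = n/4 = 14.25.
This falls in the class 20 to under 30: L = 20, F = 11, f = 6, h = 10.
Lower quartile ≈ 20 + ((14.25 − 11) / 6) × 10 = 25.4167

25.42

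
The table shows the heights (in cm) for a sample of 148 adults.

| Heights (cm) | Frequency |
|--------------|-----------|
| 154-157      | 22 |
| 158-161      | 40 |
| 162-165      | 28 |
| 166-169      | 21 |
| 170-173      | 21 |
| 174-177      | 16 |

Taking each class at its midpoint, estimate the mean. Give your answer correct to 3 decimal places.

Midpoints: 155.5, 159.5, 163.5, 167.5, 171.5, 175.5
Σfm = 22×155.5 + 40×159.5 + 28×163.5 + 21×167.5 + 21×171.5 + 16×175.5 = 24306
n = Σf = 148
Mean = 24306 / 148 = 164.2297

164.230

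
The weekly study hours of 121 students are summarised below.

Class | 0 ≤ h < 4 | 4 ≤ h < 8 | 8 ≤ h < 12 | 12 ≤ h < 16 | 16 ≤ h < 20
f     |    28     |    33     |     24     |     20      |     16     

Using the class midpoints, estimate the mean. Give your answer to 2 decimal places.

8.78

Midpoints: 2, 6, 10, 14, 18
Σfm = 28×2 + 33×6 + 24×10 + 20×14 + 16×18 = 1062
n = Σf = 121
Mean = 1062 / 121 = 8.7769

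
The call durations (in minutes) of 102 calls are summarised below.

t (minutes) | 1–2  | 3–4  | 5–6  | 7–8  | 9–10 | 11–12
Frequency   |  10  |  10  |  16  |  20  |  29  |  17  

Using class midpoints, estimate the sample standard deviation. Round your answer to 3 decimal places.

Midpoints: 1.5, 3.5, 5.5, 7.5, 9.5, 11.5
n = 102, Σfm = 759, mean = 7.4412
Σfm² = 6619.5
Σf(m − x̄)² = Σfm² − (Σfm)²/n = 6619.5 − 759²/102 = 971.6471
Sample variance = 971.6471 / 101 = 9.6203
Standard deviation = √9.6203 = 3.1017

3.102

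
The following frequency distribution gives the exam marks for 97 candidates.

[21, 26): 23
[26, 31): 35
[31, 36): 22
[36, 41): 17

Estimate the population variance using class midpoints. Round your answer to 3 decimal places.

Midpoints: 23.5, 28.5, 33.5, 38.5
n = 97, Σfm = 2929.5, mean = 30.2010
Σfm² = 91018.25
Σf(m − x̄)² = Σfm² − (Σfm)²/n = 91018.25 − 2929.5²/97 = 2544.3299
Population variance = 2544.3299 / 97 = 26.2302

26.230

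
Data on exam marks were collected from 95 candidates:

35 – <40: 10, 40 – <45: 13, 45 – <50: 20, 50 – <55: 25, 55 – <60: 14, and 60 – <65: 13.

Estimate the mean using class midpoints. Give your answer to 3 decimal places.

Midpoints: 37.5, 42.5, 47.5, 52.5, 57.5, 62.5
Σfm = 10×37.5 + 13×42.5 + 20×47.5 + 25×52.5 + 14×57.5 + 13×62.5 = 4807.5
n = Σf = 95
Mean = 4807.5 / 95 = 50.6053

50.605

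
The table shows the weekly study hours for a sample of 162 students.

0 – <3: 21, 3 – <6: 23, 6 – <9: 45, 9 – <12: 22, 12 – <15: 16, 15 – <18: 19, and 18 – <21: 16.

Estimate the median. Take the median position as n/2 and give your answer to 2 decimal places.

8.47

Cumulative frequencies: 21, 44, 89, 111, 127, 146, 162
n = 162; position = n/2 = 81.
This falls in the class 6 – <9: L = 6, F = 44, f = 45, h = 3.
Median ≈ 6 + ((81 − 44) / 45) × 3 = 8.4667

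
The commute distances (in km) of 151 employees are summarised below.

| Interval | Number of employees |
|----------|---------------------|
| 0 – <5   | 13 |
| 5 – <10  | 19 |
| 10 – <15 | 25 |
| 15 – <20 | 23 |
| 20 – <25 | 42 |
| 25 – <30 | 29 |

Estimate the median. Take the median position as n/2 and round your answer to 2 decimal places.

Cumulative frequencies: 13, 32, 57, 80, 122, 151
n = 151; position = n/2 = 75.5.
This falls in the class 15 – <20: L = 15, F = 57, f = 23, h = 5.
Median ≈ 15 + ((75.5 − 57) / 23) × 5 = 19.0217

19.02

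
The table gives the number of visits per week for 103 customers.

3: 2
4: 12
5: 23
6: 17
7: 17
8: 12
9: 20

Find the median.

6

Cumulative frequencies: 2, 14, 37, 54, 71, 83, 103
n = 103, so the median is the value in position (n+1)/2 = 52.
Position 52 falls at value 6.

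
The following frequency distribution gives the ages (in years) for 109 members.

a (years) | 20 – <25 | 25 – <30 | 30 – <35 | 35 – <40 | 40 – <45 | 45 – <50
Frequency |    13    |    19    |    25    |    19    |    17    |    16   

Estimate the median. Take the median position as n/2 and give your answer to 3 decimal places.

34.500

Cumulative frequencies: 13, 32, 57, 76, 93, 109
n = 109; position = n/2 = 54.5.
This falls in the class 30 – <35: L = 30, F = 32, f = 25, h = 5.
Median ≈ 30 + ((54.5 − 32) / 25) × 5 = 34.5000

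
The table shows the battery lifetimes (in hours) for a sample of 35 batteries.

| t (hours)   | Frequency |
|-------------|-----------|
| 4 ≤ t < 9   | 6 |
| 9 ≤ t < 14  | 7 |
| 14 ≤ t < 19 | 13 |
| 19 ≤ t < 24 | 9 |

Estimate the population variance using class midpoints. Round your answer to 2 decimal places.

26.53

Midpoints: 6.5, 11.5, 16.5, 21.5
n = 35, Σfm = 527.5, mean = 15.0714
Σfm² = 8878.75
Σf(m − x̄)² = Σfm² − (Σfm)²/n = 8878.75 − 527.5²/35 = 928.5714
Population variance = 928.5714 / 35 = 26.5306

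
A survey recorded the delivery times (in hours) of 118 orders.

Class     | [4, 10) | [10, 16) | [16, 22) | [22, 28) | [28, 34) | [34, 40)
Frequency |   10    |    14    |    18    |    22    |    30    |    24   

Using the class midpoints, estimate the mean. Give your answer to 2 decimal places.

25.10

Midpoints: 7, 13, 19, 25, 31, 37
Σfm = 10×7 + 14×13 + 18×19 + 22×25 + 30×31 + 24×37 = 2962
n = Σf = 118
Mean = 2962 / 118 = 25.1017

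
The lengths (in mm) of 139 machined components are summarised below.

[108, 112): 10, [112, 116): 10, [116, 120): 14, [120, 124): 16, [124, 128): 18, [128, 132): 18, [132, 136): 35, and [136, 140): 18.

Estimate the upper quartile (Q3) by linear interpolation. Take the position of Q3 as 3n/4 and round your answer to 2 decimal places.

134.09

Cumulative frequencies: 10, 20, 34, 50, 68, 86, 121, 139
n = 139; position = 3n/4 = 104.25.
This falls in the class [132, 136): L = 132, F = 86, f = 35, h = 4.
Upper quartile ≈ 132 + ((104.25 − 86) / 35) × 4 = 134.0857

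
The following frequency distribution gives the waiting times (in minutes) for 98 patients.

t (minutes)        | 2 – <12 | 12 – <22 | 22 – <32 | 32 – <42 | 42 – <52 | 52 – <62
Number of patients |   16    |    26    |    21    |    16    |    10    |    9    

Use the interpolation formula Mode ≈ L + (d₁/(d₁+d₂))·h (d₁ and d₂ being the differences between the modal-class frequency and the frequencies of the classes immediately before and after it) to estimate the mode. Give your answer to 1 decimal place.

Modal class: 12 – <22 (highest frequency 26).
d₁ = 26 − 16 = 10, d₂ = 26 − 21 = 5
Mode ≈ 12 + (10/(10+5)) × 10 = 12 + 6.6667 = 18.6667

18.7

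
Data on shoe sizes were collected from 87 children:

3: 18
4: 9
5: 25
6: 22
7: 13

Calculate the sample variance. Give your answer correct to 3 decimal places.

1.801

Values: 3, 4, 5, 6, 7
n = 87, Σfx = 438, mean = 5.0345
Σfx² = 2360
Σf(x − x̄)² = Σfx² − (Σfx)²/n = 2360 − 438²/87 = 154.8966
Sample variance = 154.8966 / 86 = 1.8011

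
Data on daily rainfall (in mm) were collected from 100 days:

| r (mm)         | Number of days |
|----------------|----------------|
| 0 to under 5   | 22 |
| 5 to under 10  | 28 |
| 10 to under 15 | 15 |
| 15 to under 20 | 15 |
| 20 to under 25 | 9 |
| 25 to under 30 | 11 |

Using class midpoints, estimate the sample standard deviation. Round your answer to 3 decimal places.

8.190

Midpoints: 2.5, 7.5, 12.5, 17.5, 22.5, 27.5
n = 100, Σfm = 1220, mean = 12.2000
Σfm² = 21525
Σf(m − x̄)² = Σfm² − (Σfm)²/n = 21525 − 1220²/100 = 6641.0000
Sample variance = 6641.0000 / 99 = 67.0808
Standard deviation = √67.0808 = 8.1903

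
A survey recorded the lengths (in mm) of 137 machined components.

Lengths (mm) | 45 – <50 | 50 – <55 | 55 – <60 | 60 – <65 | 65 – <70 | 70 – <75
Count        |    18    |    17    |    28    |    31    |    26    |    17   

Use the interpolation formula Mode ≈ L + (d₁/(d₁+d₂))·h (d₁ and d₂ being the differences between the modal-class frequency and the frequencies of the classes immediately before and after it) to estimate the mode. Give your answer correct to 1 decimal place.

Modal class: 60 – <65 (highest frequency 31).
d₁ = 31 − 28 = 3, d₂ = 31 − 26 = 5
Mode ≈ 60 + (3/(3+5)) × 5 = 60 + 1.8750 = 61.8750

61.9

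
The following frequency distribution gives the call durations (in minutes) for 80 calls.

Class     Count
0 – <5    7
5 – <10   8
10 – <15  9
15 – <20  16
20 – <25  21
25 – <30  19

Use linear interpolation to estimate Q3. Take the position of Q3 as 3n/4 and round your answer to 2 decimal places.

24.76

Cumulative frequencies: 7, 15, 24, 40, 61, 80
n = 80; position = 3n/4 = 60.
This falls in the class 20 – <25: L = 20, F = 40, f = 21, h = 5.
Upper quartile ≈ 20 + ((60 − 40) / 21) × 5 = 24.7619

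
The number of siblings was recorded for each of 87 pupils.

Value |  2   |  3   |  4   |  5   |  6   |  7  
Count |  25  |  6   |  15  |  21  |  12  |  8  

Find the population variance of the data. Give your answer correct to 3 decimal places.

2.817

Values: 2, 3, 4, 5, 6, 7
n = 87, Σfx = 361, mean = 4.1494
Σfx² = 1743
Σf(x − x̄)² = Σfx² − (Σfx)²/n = 1743 − 361²/87 = 245.0575
Population variance = 245.0575 / 87 = 2.8168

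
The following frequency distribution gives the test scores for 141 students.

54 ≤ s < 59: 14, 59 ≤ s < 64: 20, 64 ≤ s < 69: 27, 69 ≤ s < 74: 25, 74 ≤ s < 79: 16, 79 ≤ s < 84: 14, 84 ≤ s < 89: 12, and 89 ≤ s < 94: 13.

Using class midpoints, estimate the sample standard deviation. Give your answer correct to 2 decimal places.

10.50

Midpoints: 56.5, 61.5, 66.5, 71.5, 76.5, 81.5, 86.5, 91.5
n = 141, Σfm = 10196.5, mean = 72.3156
Σfm² = 752797.25
Σf(m − x̄)² = Σfm² − (Σfm)²/n = 752797.25 − 10196.5²/141 = 15431.2057
Sample variance = 15431.2057 / 140 = 110.2229
Standard deviation = √110.2229 = 10.4987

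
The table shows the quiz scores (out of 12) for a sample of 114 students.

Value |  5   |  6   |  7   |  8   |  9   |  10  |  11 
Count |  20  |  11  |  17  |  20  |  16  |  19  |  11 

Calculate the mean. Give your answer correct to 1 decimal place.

7.9

Values: 5, 6, 7, 8, 9, 10, 11
Σfx = 20×5 + 11×6 + 17×7 + 20×8 + 16×9 + 19×10 + 11×11 = 900
n = Σf = 114
Mean = 900 / 114 = 7.8947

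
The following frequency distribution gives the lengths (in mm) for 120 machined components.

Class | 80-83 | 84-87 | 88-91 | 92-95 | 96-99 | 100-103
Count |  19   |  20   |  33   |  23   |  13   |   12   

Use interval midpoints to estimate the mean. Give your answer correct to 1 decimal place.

90.4

Midpoints: 81.5, 85.5, 89.5, 93.5, 97.5, 101.5
Σfm = 19×81.5 + 20×85.5 + 33×89.5 + 23×93.5 + 13×97.5 + 12×101.5 = 10848
n = Σf = 120
Mean = 10848 / 120 = 90.4000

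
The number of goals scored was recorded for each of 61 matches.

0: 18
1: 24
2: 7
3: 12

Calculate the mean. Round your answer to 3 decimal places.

Values: 0, 1, 2, 3
Σfx = 18×0 + 24×1 + 7×2 + 12×3 = 74
n = Σf = 61
Mean = 74 / 61 = 1.2131

1.213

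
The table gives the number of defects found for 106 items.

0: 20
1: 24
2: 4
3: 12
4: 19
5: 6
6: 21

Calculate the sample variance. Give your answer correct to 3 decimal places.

4.847

Values: 0, 1, 2, 3, 4, 5, 6
n = 106, Σfx = 300, mean = 2.8302
Σfx² = 1358
Σf(x − x̄)² = Σfx² − (Σfx)²/n = 1358 − 300²/106 = 508.9434
Sample variance = 508.9434 / 105 = 4.8471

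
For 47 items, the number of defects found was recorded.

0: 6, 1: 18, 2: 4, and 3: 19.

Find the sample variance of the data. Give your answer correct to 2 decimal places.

Values: 0, 1, 2, 3
n = 47, Σfx = 83, mean = 1.7660
Σfx² = 205
Σf(x − x̄)² = Σfx² − (Σfx)²/n = 205 − 83²/47 = 58.4255
Sample variance = 58.4255 / 46 = 1.2701

1.27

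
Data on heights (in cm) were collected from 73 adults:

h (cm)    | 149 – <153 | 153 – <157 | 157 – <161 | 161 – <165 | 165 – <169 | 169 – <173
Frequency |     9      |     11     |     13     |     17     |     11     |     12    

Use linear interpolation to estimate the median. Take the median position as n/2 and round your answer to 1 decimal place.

161.8

Cumulative frequencies: 9, 20, 33, 50, 61, 73
n = 73; position = n/2 = 36.5.
This falls in the class 161 – <165: L = 161, F = 33, f = 17, h = 4.
Median ≈ 161 + ((36.5 − 33) / 17) × 4 = 161.8235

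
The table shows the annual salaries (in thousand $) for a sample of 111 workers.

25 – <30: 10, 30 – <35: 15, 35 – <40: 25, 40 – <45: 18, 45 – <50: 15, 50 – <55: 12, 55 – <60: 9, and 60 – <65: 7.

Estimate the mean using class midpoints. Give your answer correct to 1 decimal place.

Midpoints: 27.5, 32.5, 37.5, 42.5, 47.5, 52.5, 57.5, 62.5
Σfm = 10×27.5 + 15×32.5 + 25×37.5 + 18×42.5 + 15×47.5 + 12×52.5 + 9×57.5 + 7×62.5 = 4762.5
n = Σf = 111
Mean = 4762.5 / 111 = 42.9054

42.9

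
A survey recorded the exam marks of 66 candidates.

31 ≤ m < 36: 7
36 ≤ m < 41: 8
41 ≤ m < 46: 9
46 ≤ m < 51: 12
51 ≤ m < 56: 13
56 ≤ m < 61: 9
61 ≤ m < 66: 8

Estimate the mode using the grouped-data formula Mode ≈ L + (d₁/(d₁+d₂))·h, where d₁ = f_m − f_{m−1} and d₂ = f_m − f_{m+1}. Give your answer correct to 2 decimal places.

52.00

Modal class: 51 ≤ m < 56 (highest frequency 13).
d₁ = 13 − 12 = 1, d₂ = 13 − 9 = 4
Mode ≈ 51 + (1/(1+4)) × 5 = 51 + 1.0000 = 52.0000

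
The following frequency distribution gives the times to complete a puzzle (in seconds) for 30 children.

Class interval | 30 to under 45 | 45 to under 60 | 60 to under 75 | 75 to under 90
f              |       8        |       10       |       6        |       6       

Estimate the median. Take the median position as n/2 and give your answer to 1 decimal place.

55.5

Cumulative frequencies: 8, 18, 24, 30
n = 30; position = n/2 = 15.
This falls in the class 45 to under 60: L = 45, F = 8, f = 10, h = 15.
Median ≈ 45 + ((15 − 8) / 10) × 15 = 55.5000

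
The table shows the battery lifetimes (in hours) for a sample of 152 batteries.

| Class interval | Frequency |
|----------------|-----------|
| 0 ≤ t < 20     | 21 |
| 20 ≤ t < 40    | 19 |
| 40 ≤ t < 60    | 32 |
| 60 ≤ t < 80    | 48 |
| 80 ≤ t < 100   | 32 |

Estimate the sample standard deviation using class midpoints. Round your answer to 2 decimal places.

26.34

Midpoints: 10, 30, 50, 70, 90
n = 152, Σfm = 8620, mean = 56.7105
Σfm² = 593600
Σf(m − x̄)² = Σfm² − (Σfm)²/n = 593600 − 8620²/152 = 104755.2632
Sample variance = 104755.2632 / 151 = 693.7435
Standard deviation = √693.7435 = 26.3390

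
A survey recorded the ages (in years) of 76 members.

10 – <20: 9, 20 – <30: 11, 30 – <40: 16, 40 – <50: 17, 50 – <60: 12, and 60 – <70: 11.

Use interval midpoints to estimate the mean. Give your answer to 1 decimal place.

Midpoints: 15, 25, 35, 45, 55, 65
Σfm = 9×15 + 11×25 + 16×35 + 17×45 + 12×55 + 11×65 = 3110
n = Σf = 76
Mean = 3110 / 76 = 40.9211

40.9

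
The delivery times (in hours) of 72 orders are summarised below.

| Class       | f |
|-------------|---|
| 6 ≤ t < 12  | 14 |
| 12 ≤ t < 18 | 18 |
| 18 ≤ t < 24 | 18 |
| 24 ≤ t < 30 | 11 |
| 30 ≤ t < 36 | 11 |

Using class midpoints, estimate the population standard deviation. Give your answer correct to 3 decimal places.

Midpoints: 9, 15, 21, 27, 33
n = 72, Σfm = 1434, mean = 19.9167
Σfm² = 33120
Σf(m − x̄)² = Σfm² − (Σfm)²/n = 33120 − 1434²/72 = 4559.5000
Population variance = 4559.5000 / 72 = 63.3264
Standard deviation = √63.3264 = 7.9578

7.958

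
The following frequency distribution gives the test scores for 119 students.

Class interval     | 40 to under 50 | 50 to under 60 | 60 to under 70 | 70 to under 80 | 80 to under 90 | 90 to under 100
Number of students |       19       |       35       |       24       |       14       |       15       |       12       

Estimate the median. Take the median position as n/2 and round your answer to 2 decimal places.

Cumulative frequencies: 19, 54, 78, 92, 107, 119
n = 119; position = n/2 = 59.5.
This falls in the class 60 to under 70: L = 60, F = 54, f = 24, h = 10.
Median ≈ 60 + ((59.5 − 54) / 24) × 10 = 62.2917

62.29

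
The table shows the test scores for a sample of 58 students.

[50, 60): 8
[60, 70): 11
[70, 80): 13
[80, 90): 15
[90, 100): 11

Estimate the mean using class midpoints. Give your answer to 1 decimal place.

Midpoints: 55, 65, 75, 85, 95
Σfm = 8×55 + 11×65 + 13×75 + 15×85 + 11×95 = 4450
n = Σf = 58
Mean = 4450 / 58 = 76.7241

76.7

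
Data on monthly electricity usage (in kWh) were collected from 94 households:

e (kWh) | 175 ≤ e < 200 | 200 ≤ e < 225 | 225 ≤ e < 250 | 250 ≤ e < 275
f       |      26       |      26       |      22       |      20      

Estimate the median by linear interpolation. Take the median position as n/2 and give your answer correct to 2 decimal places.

220.19

Cumulative frequencies: 26, 52, 74, 94
n = 94; position = n/2 = 47.
This falls in the class 200 ≤ e < 225: L = 200, F = 26, f = 26, h = 25.
Median ≈ 200 + ((47 − 26) / 26) × 25 = 220.1923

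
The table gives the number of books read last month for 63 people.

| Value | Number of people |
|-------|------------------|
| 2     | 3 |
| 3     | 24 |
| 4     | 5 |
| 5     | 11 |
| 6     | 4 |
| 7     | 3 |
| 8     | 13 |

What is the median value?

4

Cumulative frequencies: 3, 27, 32, 43, 47, 50, 63
n = 63, so the median is the value in position (n+1)/2 = 32.
Position 32 falls at value 4.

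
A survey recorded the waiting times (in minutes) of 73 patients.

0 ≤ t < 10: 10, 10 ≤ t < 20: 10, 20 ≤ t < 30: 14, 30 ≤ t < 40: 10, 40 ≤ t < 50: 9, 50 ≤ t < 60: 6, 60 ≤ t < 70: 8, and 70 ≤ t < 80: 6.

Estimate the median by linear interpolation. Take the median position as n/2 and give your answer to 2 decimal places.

32.50

Cumulative frequencies: 10, 20, 34, 44, 53, 59, 67, 73
n = 73; position = n/2 = 36.5.
This falls in the class 30 ≤ t < 40: L = 30, F = 34, f = 10, h = 10.
Median ≈ 30 + ((36.5 − 34) / 10) × 10 = 32.5000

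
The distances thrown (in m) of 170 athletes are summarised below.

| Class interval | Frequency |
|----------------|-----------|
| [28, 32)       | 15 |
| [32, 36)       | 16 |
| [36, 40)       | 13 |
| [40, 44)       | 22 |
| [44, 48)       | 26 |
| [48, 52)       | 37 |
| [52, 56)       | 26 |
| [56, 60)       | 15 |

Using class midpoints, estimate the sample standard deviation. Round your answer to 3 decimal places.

Midpoints: 30, 34, 38, 42, 46, 50, 54, 58
n = 170, Σfm = 7732, mean = 45.4824
Σfm² = 363368
Σf(m − x̄)² = Σfm² − (Σfm)²/n = 363368 − 7732²/170 = 11698.4471
Sample variance = 11698.4471 / 169 = 69.2216
Standard deviation = √69.2216 = 8.3200

8.320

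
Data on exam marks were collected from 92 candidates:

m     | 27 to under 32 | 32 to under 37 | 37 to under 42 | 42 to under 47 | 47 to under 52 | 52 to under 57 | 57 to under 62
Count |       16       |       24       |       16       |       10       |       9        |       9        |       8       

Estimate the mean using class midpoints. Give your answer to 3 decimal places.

41.185

Midpoints: 29.5, 34.5, 39.5, 44.5, 49.5, 54.5, 59.5
Σfm = 16×29.5 + 24×34.5 + 16×39.5 + 10×44.5 + 9×49.5 + 9×54.5 + 8×59.5 = 3789
n = Σf = 92
Mean = 3789 / 92 = 41.1848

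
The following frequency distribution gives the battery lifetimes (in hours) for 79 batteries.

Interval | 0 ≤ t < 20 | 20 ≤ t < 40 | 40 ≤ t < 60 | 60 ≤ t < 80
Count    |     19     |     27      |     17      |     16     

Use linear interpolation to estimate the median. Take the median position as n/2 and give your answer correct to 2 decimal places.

Cumulative frequencies: 19, 46, 63, 79
n = 79; position = n/2 = 39.5.
This falls in the class 20 ≤ t < 40: L = 20, F = 19, f = 27, h = 20.
Median ≈ 20 + ((39.5 − 19) / 27) × 20 = 35.1852

35.19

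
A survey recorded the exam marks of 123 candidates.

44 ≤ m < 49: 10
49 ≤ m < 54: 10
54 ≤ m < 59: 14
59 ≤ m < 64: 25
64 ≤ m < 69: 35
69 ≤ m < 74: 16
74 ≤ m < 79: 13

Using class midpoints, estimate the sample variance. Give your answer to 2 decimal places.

70.83

Midpoints: 46.5, 51.5, 56.5, 61.5, 66.5, 71.5, 76.5
n = 123, Σfm = 7774.5, mean = 63.2073
Σfm² = 500046.75
Σf(m − x̄)² = Σfm² − (Σfm)²/n = 500046.75 − 7774.5²/123 = 8641.4634
Sample variance = 8641.4634 / 122 = 70.8317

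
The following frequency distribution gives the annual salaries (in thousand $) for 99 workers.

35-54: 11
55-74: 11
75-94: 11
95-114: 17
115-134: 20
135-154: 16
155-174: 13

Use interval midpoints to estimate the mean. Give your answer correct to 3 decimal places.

109.551

Midpoints: 44.5, 64.5, 84.5, 104.5, 124.5, 144.5, 164.5
Σfm = 11×44.5 + 11×64.5 + 11×84.5 + 17×104.5 + 20×124.5 + 16×144.5 + 13×164.5 = 10845.5
n = Σf = 99
Mean = 10845.5 / 99 = 109.5505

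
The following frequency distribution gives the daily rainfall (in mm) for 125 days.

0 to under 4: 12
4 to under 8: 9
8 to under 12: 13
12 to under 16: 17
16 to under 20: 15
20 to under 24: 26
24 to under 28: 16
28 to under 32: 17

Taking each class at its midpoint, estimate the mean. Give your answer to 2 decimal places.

Midpoints: 2, 6, 10, 14, 18, 22, 26, 30
Σfm = 12×2 + 9×6 + 13×10 + 17×14 + 15×18 + 26×22 + 16×26 + 17×30 = 2214
n = Σf = 125
Mean = 2214 / 125 = 17.7120

17.71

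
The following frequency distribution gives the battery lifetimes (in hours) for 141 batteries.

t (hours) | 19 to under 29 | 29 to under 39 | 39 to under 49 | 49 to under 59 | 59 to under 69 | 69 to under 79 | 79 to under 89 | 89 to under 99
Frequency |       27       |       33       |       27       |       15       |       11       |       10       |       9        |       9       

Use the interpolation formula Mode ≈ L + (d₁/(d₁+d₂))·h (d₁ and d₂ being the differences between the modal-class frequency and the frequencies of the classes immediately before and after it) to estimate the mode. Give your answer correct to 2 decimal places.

34.00

Modal class: 29 to under 39 (highest frequency 33).
d₁ = 33 − 27 = 6, d₂ = 33 − 27 = 6
Mode ≈ 29 + (6/(6+6)) × 10 = 29 + 5.0000 = 34.0000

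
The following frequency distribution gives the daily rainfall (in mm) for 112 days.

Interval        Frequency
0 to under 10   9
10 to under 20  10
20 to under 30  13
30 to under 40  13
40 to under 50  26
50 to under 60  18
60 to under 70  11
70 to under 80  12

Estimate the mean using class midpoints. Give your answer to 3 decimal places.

42.411

Midpoints: 5, 15, 25, 35, 45, 55, 65, 75
Σfm = 9×5 + 10×15 + 13×25 + 13×35 + 26×45 + 18×55 + 11×65 + 12×75 = 4750
n = Σf = 112
Mean = 4750 / 112 = 42.4107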